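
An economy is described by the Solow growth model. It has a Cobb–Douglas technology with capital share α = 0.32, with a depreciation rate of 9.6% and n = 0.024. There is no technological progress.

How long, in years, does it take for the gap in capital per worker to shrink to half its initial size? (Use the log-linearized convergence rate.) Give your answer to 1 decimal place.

t_½ ≈ 8.5 years

Near the steady state the convergence rate is λ = (1 − α)(n + δ).
λ = (1 − 0.32) × 0.120 = 0.68 × 0.120 = 0.0816
Half-life = ln 2 / λ = 0.6931 / 0.0816 ≈ 8.49 years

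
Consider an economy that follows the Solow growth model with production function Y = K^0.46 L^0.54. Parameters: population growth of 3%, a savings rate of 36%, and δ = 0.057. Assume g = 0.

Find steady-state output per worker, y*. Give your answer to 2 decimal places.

y* = 3.35

In steady state, investment equals break-even investment: s·k^α = (n + δ)·k.
Rearranging, k^(1−α) = s / (n + δ).
k^0.54 = 0.36 / (0.030 + 0.057) = 0.36 / 0.087 = 4.1379
k* = 4.1379^(1/0.54) ≈ 13.8735
y* = (k*)^α = 13.8735^0.46 ≈ 3.3528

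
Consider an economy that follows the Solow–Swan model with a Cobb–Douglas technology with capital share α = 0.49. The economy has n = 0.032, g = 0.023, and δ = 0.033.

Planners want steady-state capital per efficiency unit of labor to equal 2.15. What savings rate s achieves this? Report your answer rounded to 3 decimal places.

s ≈ 0.130

At the steady state, Δk = 0, so s·k^α = (n + g + δ)·k.
So s / (n + g + δ) = (k*)^(1−α) = 2.15^0.51 = 1.4776.
Therefore s = 1.4776 × (n + g + δ) = 1.4776 × 0.088 = 0.1300.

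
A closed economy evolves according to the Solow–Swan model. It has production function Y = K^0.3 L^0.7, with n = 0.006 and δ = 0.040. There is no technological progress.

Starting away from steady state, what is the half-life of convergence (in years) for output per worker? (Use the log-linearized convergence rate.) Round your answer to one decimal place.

half-life ≈ 21.5 years

Near the steady state the convergence rate is λ = (1 − α)(n + δ).
λ = (1 − 0.3) × 0.046 = 0.7 × 0.046 = 0.0322
Half-life = ln 2 / λ = 0.6931 / 0.0322 ≈ 21.52 years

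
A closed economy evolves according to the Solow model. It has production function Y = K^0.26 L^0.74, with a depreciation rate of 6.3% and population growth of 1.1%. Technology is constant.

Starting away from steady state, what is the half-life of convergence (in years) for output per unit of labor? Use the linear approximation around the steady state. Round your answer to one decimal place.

Near the steady state the convergence rate is λ = (1 − α)(n + δ).
λ = (1 − 0.26) × 0.074 = 0.74 × 0.074 = 0.05476
Half-life = ln 2 / λ = 0.6931 / 0.05476 ≈ 12.66 years

t_½ ≈ 12.7 years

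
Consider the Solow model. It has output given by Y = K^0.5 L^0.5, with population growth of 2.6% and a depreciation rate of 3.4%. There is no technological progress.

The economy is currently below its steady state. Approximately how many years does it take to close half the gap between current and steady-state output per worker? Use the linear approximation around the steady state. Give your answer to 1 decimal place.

about 23.1 years

Near the steady state the convergence rate is λ = (1 − α)(n + δ).
λ = (1 − 0.5) × 0.060 = 0.5 × 0.060 = 0.0300
Half-life = ln 2 / λ = 0.6931 / 0.0300 ≈ 23.10 years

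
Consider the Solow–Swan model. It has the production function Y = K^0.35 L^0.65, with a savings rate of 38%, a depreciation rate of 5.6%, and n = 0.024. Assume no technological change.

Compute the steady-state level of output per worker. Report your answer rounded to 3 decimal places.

y* ≈ 2.314

In steady state, investment equals break-even investment: s·k^α = (n + δ)·k.
Rearranging, k^(1−α) = s / (n + δ).
k^0.65 = 0.38 / (0.024 + 0.056) = 0.38 / 0.080 = 4.7500
k* = 4.7500^(1/0.65) ≈ 10.9918
y* = (k*)^α = 10.9918^0.35 ≈ 2.3141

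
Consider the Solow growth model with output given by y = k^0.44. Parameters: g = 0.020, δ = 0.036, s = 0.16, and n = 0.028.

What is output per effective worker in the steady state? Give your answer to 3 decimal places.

Steady state requires s·f(k) = (n + g + δ)·k, i.e. s·k^α = (n + g + δ)·k.
Dividing both sides by k: k^(1−α) = s / (n + g + δ).
k^0.56 = 0.16 / (0.028 + 0.020 + 0.036) = 0.16 / 0.084 = 1.9048
k* = 1.9048^(1/0.56) ≈ 3.1603
y* = (k*)^α = 3.1603^0.44 ≈ 1.6591

y* ≈ 1.659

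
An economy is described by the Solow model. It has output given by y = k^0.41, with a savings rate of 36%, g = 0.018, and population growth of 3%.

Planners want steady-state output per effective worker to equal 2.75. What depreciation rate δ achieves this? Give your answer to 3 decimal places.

Steady state requires s·f(k) = (n + g + δ)·k, i.e. s·k^α = (n + g + δ)·k.
Since y* = [s/(n + g + δ)]^(α/(1−α)), we have s/(n + g + δ) = (y*)^((1−α)/α) = 2.75^1.439 = 4.2875.
Therefore n + g + δ = s / 4.2875 = 0.36 / 4.2875 = 0.0840, so δ = 0.0840 − 0.048 = 0.0360.

δ ≈ 0.036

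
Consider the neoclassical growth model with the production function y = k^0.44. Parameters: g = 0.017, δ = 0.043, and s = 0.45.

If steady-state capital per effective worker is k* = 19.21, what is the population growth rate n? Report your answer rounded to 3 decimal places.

In steady state, investment equals break-even investment: s·k^α = (n + g + δ)·k.
So s / (n + g + δ) = (k*)^(1−α) = 19.21^0.56 = 5.2333.
Therefore n + g + δ = s / 5.2333 = 0.45 / 5.2333 = 0.0860, so n = 0.0860 − 0.060 = 0.0260.

n ≈ 0.026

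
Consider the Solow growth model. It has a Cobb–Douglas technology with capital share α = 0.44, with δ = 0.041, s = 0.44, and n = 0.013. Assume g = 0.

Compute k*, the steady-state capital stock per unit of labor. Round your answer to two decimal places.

In steady state, investment equals break-even investment: s·k^α = (n + δ)·k.
Rearranging, k^(1−α) = s / (n + δ).
k^0.56 = 0.44 / (0.013 + 0.041) = 0.44 / 0.054 = 8.1481
k* = 8.1481^(1/0.56) ≈ 42.3532

k* ≈ 42.35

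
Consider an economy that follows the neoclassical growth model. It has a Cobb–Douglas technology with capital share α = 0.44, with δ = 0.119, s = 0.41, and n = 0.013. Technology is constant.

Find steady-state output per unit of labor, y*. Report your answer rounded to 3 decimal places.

Steady state requires s·f(k) = (n + δ)·k, i.e. s·k^α = (n + δ)·k.
Dividing both sides by k: k^(1−α) = s / (n + δ).
k^0.56 = 0.41 / (0.013 + 0.119) = 0.41 / 0.132 = 3.1061
k* = 3.1061^(1/0.56) ≈ 7.5676
y* = (k*)^α = 7.5676^0.44 ≈ 2.4364

y* ≈ 2.436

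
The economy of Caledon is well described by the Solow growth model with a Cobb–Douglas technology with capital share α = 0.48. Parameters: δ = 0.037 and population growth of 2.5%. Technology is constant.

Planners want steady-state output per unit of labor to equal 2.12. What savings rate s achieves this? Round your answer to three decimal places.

In steady state, investment equals break-even investment: s·k^α = (n + δ)·k.
Since y* = [s/(n + δ)]^(α/(1−α)), we have s/(n + δ) = (y*)^((1−α)/α) = 2.12^1.0833 = 2.2569.
Therefore s = 2.2569 × (n + δ) = 2.2569 × 0.062 = 0.1399.

s ≈ 0.140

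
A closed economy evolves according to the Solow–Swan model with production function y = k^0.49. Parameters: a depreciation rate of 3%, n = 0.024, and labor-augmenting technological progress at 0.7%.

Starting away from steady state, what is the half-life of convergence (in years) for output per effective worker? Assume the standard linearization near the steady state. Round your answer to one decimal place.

Near the steady state the convergence rate is λ = (1 − α)(n + g + δ).
λ = (1 − 0.49) × 0.061 = 0.51 × 0.061 = 0.03111
Half-life = ln 2 / λ = 0.6931 / 0.03111 ≈ 22.28 years

about 22.3 years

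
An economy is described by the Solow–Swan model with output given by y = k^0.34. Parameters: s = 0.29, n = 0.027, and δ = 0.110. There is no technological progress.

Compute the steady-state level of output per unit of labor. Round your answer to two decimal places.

Steady state requires s·f(k) = (n + δ)·k, i.e. s·k^α = (n + δ)·k.
Rearranging, k^(1−α) = s / (n + δ).
k^0.66 = 0.29 / (0.027 + 0.110) = 0.29 / 0.137 = 2.1168
k* = 2.1168^(1/0.66) ≈ 3.1150
y* = (k*)^α = 3.1150^0.34 ≈ 1.4716

y* ≈ 1.47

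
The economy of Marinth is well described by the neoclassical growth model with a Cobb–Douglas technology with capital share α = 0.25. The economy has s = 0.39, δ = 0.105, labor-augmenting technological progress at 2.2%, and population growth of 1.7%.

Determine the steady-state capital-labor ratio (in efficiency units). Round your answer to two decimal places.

Steady state requires s·f(k) = (n + g + δ)·k, i.e. s·k^α = (n + g + δ)·k.
Dividing both sides by k: k^(1−α) = s / (n + g + δ).
k^0.75 = 0.39 / (0.017 + 0.022 + 0.105) = 0.39 / 0.144 = 2.7083
k* = 2.7083^(1/0.75) ≈ 3.7751

k* ≈ 3.78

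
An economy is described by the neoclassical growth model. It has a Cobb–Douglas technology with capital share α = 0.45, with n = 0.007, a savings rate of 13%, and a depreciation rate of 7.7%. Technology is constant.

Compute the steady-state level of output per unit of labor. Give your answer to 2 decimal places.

y* = 1.43

Steady state requires s·f(k) = (n + δ)·k, i.e. s·k^α = (n + δ)·k.
Dividing both sides by k: k^(1−α) = s / (n + δ).
k^0.55 = 0.13 / (0.007 + 0.077) = 0.13 / 0.084 = 1.5476
k* = 1.5476^(1/0.55) ≈ 2.2122
y* = (k*)^α = 2.2122^0.45 ≈ 1.4295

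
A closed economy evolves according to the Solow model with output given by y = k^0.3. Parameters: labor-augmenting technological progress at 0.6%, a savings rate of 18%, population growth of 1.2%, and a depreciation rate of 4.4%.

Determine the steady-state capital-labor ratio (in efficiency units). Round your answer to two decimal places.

In steady state, investment equals break-even investment: s·k^α = (n + g + δ)·k.
Dividing both sides by k: k^(1−α) = s / (n + g + δ).
k^0.7 = 0.18 / (0.012 + 0.006 + 0.044) = 0.18 / 0.062 = 2.9032
k* = 2.9032^(1/0.7) ≈ 4.5841

k* = 4.58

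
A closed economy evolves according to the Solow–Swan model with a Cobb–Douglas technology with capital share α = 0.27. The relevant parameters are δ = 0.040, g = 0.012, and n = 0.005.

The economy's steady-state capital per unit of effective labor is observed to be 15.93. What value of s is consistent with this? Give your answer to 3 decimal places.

At the steady state, Δk = 0, so s·k^α = (n + g + δ)·k.
So s / (n + g + δ) = (k*)^(1−α) = 15.93^0.73 = 7.5443.
Therefore s = 7.5443 × (n + g + δ) = 7.5443 × 0.057 = 0.4300.

s ≈ 0.430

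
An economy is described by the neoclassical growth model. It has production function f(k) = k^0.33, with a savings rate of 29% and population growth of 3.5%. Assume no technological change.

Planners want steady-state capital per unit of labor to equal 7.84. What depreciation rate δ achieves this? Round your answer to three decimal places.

At the steady state, Δk = 0, so s·k^α = (n + δ)·k.
So s / (n + δ) = (k*)^(1−α) = 7.84^0.67 = 3.9737.
Therefore n + δ = s / 3.9737 = 0.29 / 3.9737 = 0.0730, so δ = 0.0730 − 0.035 = 0.0380.

δ ≈ 0.038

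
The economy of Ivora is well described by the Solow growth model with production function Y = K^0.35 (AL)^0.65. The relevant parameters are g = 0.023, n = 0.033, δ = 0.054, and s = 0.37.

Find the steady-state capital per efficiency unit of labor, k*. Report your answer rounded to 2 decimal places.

k* = 6.46

In steady state, investment equals break-even investment: s·k^α = (n + g + δ)·k.
Dividing both sides by k: k^(1−α) = s / (n + g + δ).
k^0.65 = 0.37 / (0.033 + 0.023 + 0.054) = 0.37 / 0.110 = 3.3636
k* = 3.3636^(1/0.65) ≈ 6.4635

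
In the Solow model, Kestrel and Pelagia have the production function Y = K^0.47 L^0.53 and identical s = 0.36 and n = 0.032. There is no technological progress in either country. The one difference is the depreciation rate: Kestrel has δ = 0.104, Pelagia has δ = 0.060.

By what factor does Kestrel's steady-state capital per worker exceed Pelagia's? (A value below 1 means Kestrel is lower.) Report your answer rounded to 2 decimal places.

Steady-state k* = [s/(n + δ)]^(1/(1−α)), so the ratio is [ (s_K/(n + δ)_K) / (s_P/(n + δ)_P) ]^1.8868.
s_K/(n + δ)_K = 0.36/0.136 = 2.6471; s_P/(n + δ)_P = 0.36/0.092 = 3.9130.
Ratio = (2.6471/3.9130)^1.8868 = 0.6765^1.8868 ≈ 0.4784

k*_K / k*_P ≈ 0.48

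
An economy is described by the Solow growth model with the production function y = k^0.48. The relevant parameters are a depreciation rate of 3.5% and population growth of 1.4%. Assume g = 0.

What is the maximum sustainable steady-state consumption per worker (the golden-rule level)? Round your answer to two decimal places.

c_gold ≈ 4.27

At the golden rule, f'(k) = n + δ, so α·k^(α−1) = n + δ and k_gold = (α/(n + δ))^(1/(1−α)).
k_gold = (0.48/0.049)^(1/0.52) = 9.7959^1.9231 ≈ 80.5151
c_gold = f(k_gold) − (n + δ)·k_gold = 8.2190 − 0.049×80.5151 ≈ 4.2738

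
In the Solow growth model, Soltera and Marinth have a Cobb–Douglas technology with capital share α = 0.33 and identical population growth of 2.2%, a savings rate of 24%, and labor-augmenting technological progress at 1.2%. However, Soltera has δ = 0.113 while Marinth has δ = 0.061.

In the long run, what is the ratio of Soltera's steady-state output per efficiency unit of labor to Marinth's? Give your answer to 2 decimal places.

Steady-state y* = [s/(n + g + δ)]^(α/(1−α)), so the ratio is [ (s_S/(n + g + δ)_S) / (s_M/(n + g + δ)_M) ]^0.4925.
s_S/(n + g + δ)_S = 0.24/0.147 = 1.6327; s_M/(n + g + δ)_M = 0.24/0.095 = 2.5263.
Ratio = (1.6327/2.5263)^0.4925 = 0.6463^0.4925 ≈ 0.8066

ratio ≈ 0.81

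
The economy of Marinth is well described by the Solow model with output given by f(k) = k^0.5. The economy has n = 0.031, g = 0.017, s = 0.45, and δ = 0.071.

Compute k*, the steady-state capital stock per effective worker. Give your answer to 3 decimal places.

At the steady state, Δk = 0, so s·k^α = (n + g + δ)·k.
Dividing both sides by k: k^(1−α) = s / (n + g + δ).
k^0.5 = 0.45 / (0.031 + 0.017 + 0.071) = 0.45 / 0.119 = 3.7815
k* = 3.7815^(1/0.5) ≈ 14.2997

k* ≈ 14.300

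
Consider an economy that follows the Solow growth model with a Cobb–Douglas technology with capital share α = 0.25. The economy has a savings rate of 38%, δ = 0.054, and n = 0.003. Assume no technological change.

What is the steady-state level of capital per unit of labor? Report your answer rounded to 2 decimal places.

k* ≈ 12.55

Steady state requires s·f(k) = (n + δ)·k, i.e. s·k^α = (n + δ)·k.
Rearranging, k^(1−α) = s / (n + δ).
k^0.75 = 0.38 / (0.003 + 0.054) = 0.38 / 0.057 = 6.6667
k* = 6.6667^(1/0.75) ≈ 12.5472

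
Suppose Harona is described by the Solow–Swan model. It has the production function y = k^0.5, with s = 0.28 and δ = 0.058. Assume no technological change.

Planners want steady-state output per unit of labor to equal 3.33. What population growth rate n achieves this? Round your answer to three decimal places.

Steady state requires s·f(k) = (n + δ)·k, i.e. s·k^α = (n + δ)·k.
Since y* = [s/(n + δ)]^(α/(1−α)), we have s/(n + δ) = (y*)^((1−α)/α) = 3.33^1 = 3.3300.
Therefore n + δ = s / 3.3300 = 0.28 / 3.3300 = 0.0841, so n = 0.0841 − 0.058 = 0.0261.

n ≈ 0.026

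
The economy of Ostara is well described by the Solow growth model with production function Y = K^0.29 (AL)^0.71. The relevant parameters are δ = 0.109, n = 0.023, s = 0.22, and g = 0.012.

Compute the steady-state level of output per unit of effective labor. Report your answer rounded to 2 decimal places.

y* ≈ 1.19

In steady state, investment equals break-even investment: s·k^α = (n + g + δ)·k.
Dividing both sides by k: k^(1−α) = s / (n + g + δ).
k^0.71 = 0.22 / (0.023 + 0.012 + 0.109) = 0.22 / 0.144 = 1.5278
k* = 1.5278^(1/0.71) ≈ 1.8166
y* = (k*)^α = 1.8166^0.29 ≈ 1.1890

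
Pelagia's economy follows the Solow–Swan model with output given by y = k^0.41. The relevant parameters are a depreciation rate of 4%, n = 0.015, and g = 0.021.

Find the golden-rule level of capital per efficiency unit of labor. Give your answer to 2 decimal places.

The golden rule sets f'(k) = n + g + δ, i.e. α·k^(α−1) = n + g + δ.
So k^(1−α) = α / (n + g + δ) = 0.41 / 0.076 = 5.3947.
k_gold = 5.3947^(1/0.59) ≈ 17.4029

k_gold ≈ 17.40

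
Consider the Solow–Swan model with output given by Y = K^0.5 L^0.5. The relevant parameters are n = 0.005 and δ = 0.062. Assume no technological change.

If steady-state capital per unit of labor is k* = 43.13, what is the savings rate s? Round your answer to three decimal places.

In steady state, investment equals break-even investment: s·k^α = (n + δ)·k.
So s / (n + δ) = (k*)^(1−α) = 43.13^0.5 = 6.5673.
Therefore s = 6.5673 × (n + δ) = 6.5673 × 0.067 = 0.4400.

s ≈ 0.440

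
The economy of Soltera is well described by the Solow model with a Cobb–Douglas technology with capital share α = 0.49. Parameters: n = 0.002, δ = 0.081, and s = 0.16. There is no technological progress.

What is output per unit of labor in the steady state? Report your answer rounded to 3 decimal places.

At the steady state, Δk = 0, so s·k^α = (n + δ)·k.
Dividing both sides by k: k^(1−α) = s / (n + δ).
k^0.51 = 0.16 / (0.002 + 0.081) = 0.16 / 0.083 = 1.9277
k* = 1.9277^(1/0.51) ≈ 3.6216
y* = (k*)^α = 3.6216^0.49 ≈ 1.8787

y* ≈ 1.879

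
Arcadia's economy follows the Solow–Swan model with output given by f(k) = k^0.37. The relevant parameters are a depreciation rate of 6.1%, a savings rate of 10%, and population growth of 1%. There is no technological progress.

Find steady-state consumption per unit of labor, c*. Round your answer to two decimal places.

c* ≈ 1.10

At the steady state, Δk = 0, so s·k^α = (n + δ)·k.
Dividing both sides by k: k^(1−α) = s / (n + δ).
k^0.63 = 0.10 / (0.010 + 0.061) = 0.10 / 0.071 = 1.4085
k* = 1.4085^(1/0.63) ≈ 1.7224
y* = (k*)^α = 1.7224^0.37 ≈ 1.2228
c* = (1 − s)·y* = (1 − 0.10) × 1.2228 ≈ 1.1005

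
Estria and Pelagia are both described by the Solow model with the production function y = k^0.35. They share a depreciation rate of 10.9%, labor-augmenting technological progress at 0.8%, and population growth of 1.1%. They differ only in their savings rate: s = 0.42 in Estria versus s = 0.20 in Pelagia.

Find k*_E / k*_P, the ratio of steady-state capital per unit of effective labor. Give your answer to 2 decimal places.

ratio ≈ 3.13

Steady-state k* = [s/(n + g + δ)]^(1/(1−α)), so the ratio is [ (s_E/(n + g + δ)_E) / (s_P/(n + g + δ)_P) ]^1.5385.
s_E/(n + g + δ)_E = 0.42/0.128 = 3.2813; s_P/(n + g + δ)_P = 0.20/0.128 = 1.5625.
Ratio = (3.2813/1.5625)^1.5385 = 2.1000^1.5385 ≈ 3.1314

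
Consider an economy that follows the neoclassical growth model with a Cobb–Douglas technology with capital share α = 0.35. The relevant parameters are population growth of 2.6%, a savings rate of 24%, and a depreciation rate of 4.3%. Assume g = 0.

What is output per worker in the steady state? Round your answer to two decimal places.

y* = 1.96

Steady state requires s·f(k) = (n + δ)·k, i.e. s·k^α = (n + δ)·k.
Rearranging, k^(1−α) = s / (n + δ).
k^0.65 = 0.24 / (0.026 + 0.043) = 0.24 / 0.069 = 3.4783
k* = 3.4783^(1/0.65) ≈ 6.8057
y* = (k*)^α = 6.8057^0.35 ≈ 1.9566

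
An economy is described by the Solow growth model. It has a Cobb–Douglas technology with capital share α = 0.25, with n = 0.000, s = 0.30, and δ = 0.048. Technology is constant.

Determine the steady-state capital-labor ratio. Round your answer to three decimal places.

At the steady state, Δk = 0, so s·k^α = (n + δ)·k.
Rearranging, k^(1−α) = s / (n + δ).
k^0.75 = 0.30 / (0.000 + 0.048) = 0.30 / 0.048 = 6.2500
k* = 6.2500^(1/0.75) ≈ 11.5126

k* = 11.513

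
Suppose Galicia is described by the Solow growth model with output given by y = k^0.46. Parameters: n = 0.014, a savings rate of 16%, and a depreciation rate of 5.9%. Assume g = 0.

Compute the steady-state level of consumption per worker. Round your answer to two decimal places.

Steady state requires s·f(k) = (n + δ)·k, i.e. s·k^α = (n + δ)·k.
Dividing both sides by k: k^(1−α) = s / (n + δ).
k^0.54 = 0.16 / (0.014 + 0.059) = 0.16 / 0.073 = 2.1918
k* = 2.1918^(1/0.54) ≈ 4.2767
y* = (k*)^α = 4.2767^0.46 ≈ 1.9512
c* = (1 − s)·y* = (1 − 0.16) × 1.9512 ≈ 1.6390

c* = 1.64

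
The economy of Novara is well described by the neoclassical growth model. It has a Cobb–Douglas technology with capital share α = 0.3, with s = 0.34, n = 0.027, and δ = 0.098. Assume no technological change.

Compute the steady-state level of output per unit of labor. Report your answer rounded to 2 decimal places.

y* = 1.54

In steady state, investment equals break-even investment: s·k^α = (n + δ)·k.
Rearranging, k^(1−α) = s / (n + δ).
k^0.7 = 0.34 / (0.027 + 0.098) = 0.34 / 0.125 = 2.7200
k* = 2.7200^(1/0.7) ≈ 4.1765
y* = (k*)^α = 4.1765^0.3 ≈ 1.5355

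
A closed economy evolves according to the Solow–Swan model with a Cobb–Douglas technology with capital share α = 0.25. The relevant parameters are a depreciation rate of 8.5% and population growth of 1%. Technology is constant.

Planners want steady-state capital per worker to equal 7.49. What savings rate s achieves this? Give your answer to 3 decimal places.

s ≈ 0.430

At the steady state, Δk = 0, so s·k^α = (n + δ)·k.
So s / (n + δ) = (k*)^(1−α) = 7.49^0.75 = 4.5275.
Therefore s = 4.5275 × (n + δ) = 4.5275 × 0.095 = 0.4301.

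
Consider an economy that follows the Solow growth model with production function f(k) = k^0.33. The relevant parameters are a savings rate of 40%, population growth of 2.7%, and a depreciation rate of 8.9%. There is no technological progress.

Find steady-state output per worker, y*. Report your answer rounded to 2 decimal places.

y* = 1.84

In steady state, investment equals break-even investment: s·k^α = (n + δ)·k.
Rearranging, k^(1−α) = s / (n + δ).
k^0.67 = 0.40 / (0.027 + 0.089) = 0.40 / 0.116 = 3.4483
k* = 3.4483^(1/0.67) ≈ 6.3445
y* = (k*)^α = 6.3445^0.33 ≈ 1.8399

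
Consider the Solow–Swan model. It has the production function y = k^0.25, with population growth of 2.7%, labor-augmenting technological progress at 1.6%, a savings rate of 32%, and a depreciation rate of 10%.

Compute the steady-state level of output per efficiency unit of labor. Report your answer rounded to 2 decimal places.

y* ≈ 1.31

Steady state requires s·f(k) = (n + g + δ)·k, i.e. s·k^α = (n + g + δ)·k.
Rearranging, k^(1−α) = s / (n + g + δ).
k^0.75 = 0.32 / (0.027 + 0.016 + 0.100) = 0.32 / 0.143 = 2.2378
k* = 2.2378^(1/0.75) ≈ 2.9270
y* = (k*)^α = 2.9270^0.25 ≈ 1.3080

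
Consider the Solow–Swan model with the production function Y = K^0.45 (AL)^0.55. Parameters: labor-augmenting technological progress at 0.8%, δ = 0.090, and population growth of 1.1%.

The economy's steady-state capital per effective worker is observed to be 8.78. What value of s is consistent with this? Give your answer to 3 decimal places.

s ≈ 0.360

In steady state, investment equals break-even investment: s·k^α = (n + g + δ)·k.
So s / (n + g + δ) = (k*)^(1−α) = 8.78^0.55 = 3.3031.
Therefore s = 3.3031 × (n + g + δ) = 3.3031 × 0.109 = 0.3600.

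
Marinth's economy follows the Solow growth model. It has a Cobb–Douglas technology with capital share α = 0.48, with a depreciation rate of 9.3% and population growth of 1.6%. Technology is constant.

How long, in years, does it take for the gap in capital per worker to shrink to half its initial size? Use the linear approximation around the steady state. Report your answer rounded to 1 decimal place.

t_½ ≈ 12.2 years

Near the steady state the convergence rate is λ = (1 − α)(n + δ).
λ = (1 − 0.48) × 0.109 = 0.52 × 0.109 = 0.05668
Half-life = ln 2 / λ = 0.6931 / 0.05668 ≈ 12.23 years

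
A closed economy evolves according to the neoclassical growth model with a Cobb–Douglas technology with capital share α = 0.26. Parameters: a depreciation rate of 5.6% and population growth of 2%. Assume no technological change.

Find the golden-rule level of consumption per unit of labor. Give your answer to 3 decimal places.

At the golden rule, f'(k) = n + δ, so α·k^(α−1) = n + δ and k_gold = (α/(n + δ))^(1/(1−α)).
k_gold = (0.26/0.076)^(1/0.74) = 3.4211^1.3514 ≈ 5.2707
c_gold = f(k_gold) − (n + δ)·k_gold = 1.5406 − 0.076×5.2707 ≈ 1.1400

c_gold ≈ 1.140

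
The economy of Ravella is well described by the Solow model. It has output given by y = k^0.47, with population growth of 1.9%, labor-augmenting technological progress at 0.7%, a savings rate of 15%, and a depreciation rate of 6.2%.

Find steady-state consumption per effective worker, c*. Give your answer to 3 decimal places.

c* ≈ 1.364

At the steady state, Δk = 0, so s·k^α = (n + g + δ)·k.
Rearranging, k^(1−α) = s / (n + g + δ).
k^0.53 = 0.15 / (0.019 + 0.007 + 0.062) = 0.15 / 0.088 = 1.7045
k* = 1.7045^(1/0.53) ≈ 2.7351
y* = (k*)^α = 2.7351^0.47 ≈ 1.6046
c* = (1 − s)·y* = (1 − 0.15) × 1.6046 ≈ 1.3639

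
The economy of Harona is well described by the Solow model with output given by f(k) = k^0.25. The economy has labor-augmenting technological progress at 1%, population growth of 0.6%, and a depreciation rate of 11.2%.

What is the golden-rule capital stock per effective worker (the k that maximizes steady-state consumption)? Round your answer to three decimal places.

The golden rule sets f'(k) = n + g + δ, i.e. α·k^(α−1) = n + g + δ.
So k^(1−α) = α / (n + g + δ) = 0.25 / 0.128 = 1.9531.
k_gold = 1.9531^(1/0.75) ≈ 2.4414

k_gold ≈ 2.441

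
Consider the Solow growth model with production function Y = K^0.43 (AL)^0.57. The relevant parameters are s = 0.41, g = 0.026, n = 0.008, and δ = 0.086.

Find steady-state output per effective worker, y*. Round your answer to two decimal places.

y* = 2.53

At the steady state, Δk = 0, so s·k^α = (n + g + δ)·k.
Rearranging, k^(1−α) = s / (n + g + δ).
k^0.57 = 0.41 / (0.008 + 0.026 + 0.086) = 0.41 / 0.120 = 3.4167
k* = 3.4167^(1/0.57) ≈ 8.6328
y* = (k*)^α = 8.6328^0.43 ≈ 2.5267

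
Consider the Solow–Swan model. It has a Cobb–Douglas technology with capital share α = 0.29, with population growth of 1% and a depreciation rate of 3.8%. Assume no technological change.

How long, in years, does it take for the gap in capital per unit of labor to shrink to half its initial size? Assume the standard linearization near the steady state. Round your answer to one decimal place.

about 20.3 years

Near the steady state the convergence rate is λ = (1 − α)(n + δ).
λ = (1 − 0.29) × 0.048 = 0.71 × 0.048 = 0.03408
Half-life = ln 2 / λ = 0.6931 / 0.03408 ≈ 20.34 years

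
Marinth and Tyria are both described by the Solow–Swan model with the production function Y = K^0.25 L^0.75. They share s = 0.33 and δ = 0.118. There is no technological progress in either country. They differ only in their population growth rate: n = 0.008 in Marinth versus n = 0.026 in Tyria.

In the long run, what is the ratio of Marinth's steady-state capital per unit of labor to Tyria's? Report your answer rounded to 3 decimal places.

k*_M / k*_T ≈ 1.195

Steady-state k* = [s/(n + δ)]^(1/(1−α)), so the ratio is [ (s_M/(n + δ)_M) / (s_T/(n + δ)_T) ]^1.3333.
s_M/(n + δ)_M = 0.33/0.126 = 2.6190; s_T/(n + δ)_T = 0.33/0.144 = 2.2917.
Ratio = (2.6190/2.2917)^1.3333 = 1.1428^1.3333 ≈ 1.1948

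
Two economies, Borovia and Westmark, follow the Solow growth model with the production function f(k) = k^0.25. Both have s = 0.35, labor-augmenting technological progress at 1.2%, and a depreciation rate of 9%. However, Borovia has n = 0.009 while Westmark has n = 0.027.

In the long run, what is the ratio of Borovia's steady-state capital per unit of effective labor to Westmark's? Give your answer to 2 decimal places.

ratio ≈ 1.22

Steady-state k* = [s/(n + g + δ)]^(1/(1−α)), so the ratio is [ (s_B/(n + g + δ)_B) / (s_W/(n + g + δ)_W) ]^1.3333.
s_B/(n + g + δ)_B = 0.35/0.111 = 3.1532; s_W/(n + g + δ)_W = 0.35/0.129 = 2.7132.
Ratio = (3.1532/2.7132)^1.3333 = 1.1622^1.3333 ≈ 1.2219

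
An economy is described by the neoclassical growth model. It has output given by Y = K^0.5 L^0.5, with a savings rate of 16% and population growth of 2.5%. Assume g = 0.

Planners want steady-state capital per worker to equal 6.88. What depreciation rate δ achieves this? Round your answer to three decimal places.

δ ≈ 0.036

In steady state, investment equals break-even investment: s·k^α = (n + δ)·k.
So s / (n + δ) = (k*)^(1−α) = 6.88^0.5 = 2.6230.
Therefore n + δ = s / 2.6230 = 0.16 / 2.6230 = 0.0610, so δ = 0.0610 − 0.025 = 0.0360.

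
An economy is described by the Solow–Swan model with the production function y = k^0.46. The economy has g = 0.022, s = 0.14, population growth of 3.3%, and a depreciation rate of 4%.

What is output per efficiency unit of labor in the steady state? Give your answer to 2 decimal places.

y* = 1.39

Steady state requires s·f(k) = (n + g + δ)·k, i.e. s·k^α = (n + g + δ)·k.
Dividing both sides by k: k^(1−α) = s / (n + g + δ).
k^0.54 = 0.14 / (0.033 + 0.022 + 0.040) = 0.14 / 0.095 = 1.4737
k* = 1.4737^(1/0.54) ≈ 2.0505
y* = (k*)^α = 2.0505^0.46 ≈ 1.3914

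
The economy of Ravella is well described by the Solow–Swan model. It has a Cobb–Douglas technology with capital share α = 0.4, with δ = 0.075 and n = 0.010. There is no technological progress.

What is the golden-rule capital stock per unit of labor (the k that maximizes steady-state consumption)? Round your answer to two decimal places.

k_gold ≈ 13.22

The golden rule sets f'(k) = n + δ, i.e. α·k^(α−1) = n + δ.
So k^(1−α) = α / (n + δ) = 0.4 / 0.085 = 4.7059.
k_gold = 4.7059^(1/0.6) ≈ 13.2151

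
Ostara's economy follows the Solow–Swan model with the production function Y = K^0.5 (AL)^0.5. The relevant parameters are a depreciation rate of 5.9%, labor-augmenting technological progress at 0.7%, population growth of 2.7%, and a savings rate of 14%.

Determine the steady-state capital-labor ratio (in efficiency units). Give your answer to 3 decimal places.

Steady state requires s·f(k) = (n + g + δ)·k, i.e. s·k^α = (n + g + δ)·k.
Rearranging, k^(1−α) = s / (n + g + δ).
k^0.5 = 0.14 / (0.027 + 0.007 + 0.059) = 0.14 / 0.093 = 1.5054
k* = 1.5054^(1/0.5) ≈ 2.2662

k* = 2.266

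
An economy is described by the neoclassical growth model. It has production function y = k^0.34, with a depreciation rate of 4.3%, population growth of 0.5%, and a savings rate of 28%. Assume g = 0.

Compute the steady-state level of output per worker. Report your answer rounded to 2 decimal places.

y* = 2.48

At the steady state, Δk = 0, so s·k^α = (n + δ)·k.
Rearranging, k^(1−α) = s / (n + δ).
k^0.66 = 0.28 / (0.005 + 0.043) = 0.28 / 0.048 = 5.8333
k* = 5.8333^(1/0.66) ≈ 14.4703
y* = (k*)^α = 14.4703^0.34 ≈ 2.4806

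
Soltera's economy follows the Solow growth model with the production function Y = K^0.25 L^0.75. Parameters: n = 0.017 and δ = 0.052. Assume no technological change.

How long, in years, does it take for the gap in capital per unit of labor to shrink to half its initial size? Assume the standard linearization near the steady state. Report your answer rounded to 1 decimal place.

Near the steady state the convergence rate is λ = (1 − α)(n + δ).
λ = (1 − 0.25) × 0.069 = 0.75 × 0.069 = 0.05175
Half-life = ln 2 / λ = 0.6931 / 0.05175 ≈ 13.39 years

t_½ ≈ 13.4 years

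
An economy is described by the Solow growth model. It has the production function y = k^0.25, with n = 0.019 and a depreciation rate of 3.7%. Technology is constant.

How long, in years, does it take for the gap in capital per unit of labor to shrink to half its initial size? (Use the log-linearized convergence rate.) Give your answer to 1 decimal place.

Near the steady state the convergence rate is λ = (1 − α)(n + δ).
λ = (1 − 0.25) × 0.056 = 0.75 × 0.056 = 0.0420
Half-life = ln 2 / λ = 0.6931 / 0.0420 ≈ 16.50 years

half-life ≈ 16.5 years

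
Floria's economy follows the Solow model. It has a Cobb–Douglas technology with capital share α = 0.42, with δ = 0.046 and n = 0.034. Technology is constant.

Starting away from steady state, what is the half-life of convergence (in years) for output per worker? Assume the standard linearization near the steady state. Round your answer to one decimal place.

Near the steady state the convergence rate is λ = (1 − α)(n + δ).
λ = (1 − 0.42) × 0.080 = 0.58 × 0.080 = 0.0464
Half-life = ln 2 / λ = 0.6931 / 0.0464 ≈ 14.94 years

about 14.9 years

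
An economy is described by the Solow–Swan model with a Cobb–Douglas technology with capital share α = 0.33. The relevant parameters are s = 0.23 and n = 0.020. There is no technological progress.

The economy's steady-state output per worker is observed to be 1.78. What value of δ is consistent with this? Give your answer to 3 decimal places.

δ ≈ 0.051

At the steady state, Δk = 0, so s·k^α = (n + δ)·k.
Since y* = [s/(n + δ)]^(α/(1−α)), we have s/(n + δ) = (y*)^((1−α)/α) = 1.78^2.0303 = 3.2242.
Therefore n + δ = s / 3.2242 = 0.23 / 3.2242 = 0.0713, so δ = 0.0713 − 0.020 = 0.0513.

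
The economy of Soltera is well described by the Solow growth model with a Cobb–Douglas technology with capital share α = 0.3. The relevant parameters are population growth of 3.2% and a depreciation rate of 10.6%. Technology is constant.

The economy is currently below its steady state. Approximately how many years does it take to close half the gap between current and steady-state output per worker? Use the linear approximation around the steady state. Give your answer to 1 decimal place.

t_½ ≈ 7.2 years

Near the steady state the convergence rate is λ = (1 − α)(n + δ).
λ = (1 − 0.3) × 0.138 = 0.7 × 0.138 = 0.0966
Half-life = ln 2 / λ = 0.6931 / 0.0966 ≈ 7.17 years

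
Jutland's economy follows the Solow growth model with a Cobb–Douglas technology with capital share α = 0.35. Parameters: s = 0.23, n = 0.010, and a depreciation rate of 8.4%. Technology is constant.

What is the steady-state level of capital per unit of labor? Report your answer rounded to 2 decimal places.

k* ≈ 3.96

Steady state requires s·f(k) = (n + δ)·k, i.e. s·k^α = (n + δ)·k.
Rearranging, k^(1−α) = s / (n + δ).
k^0.65 = 0.23 / (0.010 + 0.084) = 0.23 / 0.094 = 2.4468
k* = 2.4468^(1/0.65) ≈ 3.9614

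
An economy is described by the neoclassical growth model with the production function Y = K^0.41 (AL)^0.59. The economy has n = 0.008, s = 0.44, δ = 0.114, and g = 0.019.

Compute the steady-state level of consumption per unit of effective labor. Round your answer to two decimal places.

At the steady state, Δk = 0, so s·k^α = (n + g + δ)·k.
Rearranging, k^(1−α) = s / (n + g + δ).
k^0.59 = 0.44 / (0.008 + 0.019 + 0.114) = 0.44 / 0.141 = 3.1206
k* = 3.1206^(1/0.59) ≈ 6.8816
y* = (k*)^α = 6.8816^0.41 ≈ 2.2052
c* = (1 − s)·y* = (1 − 0.44) × 2.2052 ≈ 1.2349

c* ≈ 1.23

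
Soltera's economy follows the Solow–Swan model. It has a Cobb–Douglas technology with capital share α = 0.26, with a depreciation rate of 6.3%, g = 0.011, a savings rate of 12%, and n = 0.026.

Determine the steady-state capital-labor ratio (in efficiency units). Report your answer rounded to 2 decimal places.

k* = 1.28

At the steady state, Δk = 0, so s·k^α = (n + g + δ)·k.
Rearranging, k^(1−α) = s / (n + g + δ).
k^0.74 = 0.12 / (0.026 + 0.011 + 0.063) = 0.12 / 0.100 = 1.2000
k* = 1.2000^(1/0.74) ≈ 1.2794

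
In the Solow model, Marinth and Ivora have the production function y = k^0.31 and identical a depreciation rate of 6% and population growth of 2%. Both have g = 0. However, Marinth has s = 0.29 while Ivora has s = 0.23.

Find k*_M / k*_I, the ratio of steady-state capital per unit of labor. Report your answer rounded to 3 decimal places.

ratio ≈ 1.399

Steady-state k* = [s/(n + δ)]^(1/(1−α)), so the ratio is [ (s_M/(n + δ)_M) / (s_I/(n + δ)_I) ]^1.4493.
s_M/(n + δ)_M = 0.29/0.080 = 3.6250; s_I/(n + δ)_I = 0.23/0.080 = 2.8750.
Ratio = (3.6250/2.8750)^1.4493 = 1.2609^1.4493 ≈ 1.3993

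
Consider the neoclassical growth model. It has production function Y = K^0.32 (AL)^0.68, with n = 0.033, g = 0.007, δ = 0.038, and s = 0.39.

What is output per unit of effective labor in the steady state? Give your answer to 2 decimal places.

At the steady state, Δk = 0, so s·k^α = (n + g + δ)·k.
Dividing both sides by k: k^(1−α) = s / (n + g + δ).
k^0.68 = 0.39 / (0.033 + 0.007 + 0.038) = 0.39 / 0.078 = 5.0000
k* = 5.0000^(1/0.68) ≈ 10.6634
y* = (k*)^α = 10.6634^0.32 ≈ 2.1327

y* = 2.13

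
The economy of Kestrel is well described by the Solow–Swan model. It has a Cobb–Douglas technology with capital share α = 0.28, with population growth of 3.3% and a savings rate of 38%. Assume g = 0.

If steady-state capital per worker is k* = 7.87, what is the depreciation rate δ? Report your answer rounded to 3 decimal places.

At the steady state, Δk = 0, so s·k^α = (n + δ)·k.
So s / (n + δ) = (k*)^(1−α) = 7.87^0.72 = 4.4167.
Therefore n + δ = s / 4.4167 = 0.38 / 4.4167 = 0.0860, so δ = 0.0860 − 0.033 = 0.0530.

δ ≈ 0.053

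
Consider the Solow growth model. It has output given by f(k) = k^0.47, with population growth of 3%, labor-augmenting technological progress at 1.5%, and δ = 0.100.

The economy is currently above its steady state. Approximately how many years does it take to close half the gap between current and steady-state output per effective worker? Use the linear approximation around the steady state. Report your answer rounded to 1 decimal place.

about 9.0 years

Near the steady state the convergence rate is λ = (1 − α)(n + g + δ).
λ = (1 − 0.47) × 0.145 = 0.53 × 0.145 = 0.07685
Half-life = ln 2 / λ = 0.6931 / 0.07685 ≈ 9.02 years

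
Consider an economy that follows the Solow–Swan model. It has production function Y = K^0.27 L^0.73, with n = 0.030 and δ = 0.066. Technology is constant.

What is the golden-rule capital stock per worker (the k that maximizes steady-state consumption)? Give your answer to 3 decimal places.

The golden rule sets f'(k) = n + δ, i.e. α·k^(α−1) = n + δ.
So k^(1−α) = α / (n + δ) = 0.27 / 0.096 = 2.8125.
k_gold = 2.8125^(1/0.73) ≈ 4.1228

k_gold ≈ 4.123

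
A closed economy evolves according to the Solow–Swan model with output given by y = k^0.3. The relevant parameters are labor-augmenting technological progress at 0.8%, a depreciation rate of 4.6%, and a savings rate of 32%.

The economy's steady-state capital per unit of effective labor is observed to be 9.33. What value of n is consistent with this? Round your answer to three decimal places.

n ≈ 0.013

In steady state, investment equals break-even investment: s·k^α = (n + g + δ)·k.
So s / (n + g + δ) = (k*)^(1−α) = 9.33^0.7 = 4.7744.
Therefore n + g + δ = s / 4.7744 = 0.32 / 4.7744 = 0.0670, so n = 0.0670 − 0.054 = 0.0130.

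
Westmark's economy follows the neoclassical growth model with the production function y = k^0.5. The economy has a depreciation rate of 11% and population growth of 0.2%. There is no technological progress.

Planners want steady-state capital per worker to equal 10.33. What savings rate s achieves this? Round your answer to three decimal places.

s ≈ 0.360

Steady state requires s·f(k) = (n + δ)·k, i.e. s·k^α = (n + δ)·k.
So s / (n + δ) = (k*)^(1−α) = 10.33^0.5 = 3.2140.
Therefore s = 3.2140 × (n + δ) = 3.2140 × 0.112 = 0.3600.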